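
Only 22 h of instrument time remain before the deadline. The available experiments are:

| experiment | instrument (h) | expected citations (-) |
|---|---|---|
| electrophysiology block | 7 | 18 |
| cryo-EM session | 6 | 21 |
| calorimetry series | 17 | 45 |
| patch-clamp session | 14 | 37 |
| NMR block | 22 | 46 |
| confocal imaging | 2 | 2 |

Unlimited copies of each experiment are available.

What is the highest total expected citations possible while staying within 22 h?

Ranking by ratio (expected citations/h): cryo-EM session 3.50, calorimetry series 2.65, patch-clamp session 2.64.
The ratio ordering already packs tightly: 3×cryo-EM session + 2×confocal imaging, 22 h, 67.
Nothing else within 22 h beats 67.

67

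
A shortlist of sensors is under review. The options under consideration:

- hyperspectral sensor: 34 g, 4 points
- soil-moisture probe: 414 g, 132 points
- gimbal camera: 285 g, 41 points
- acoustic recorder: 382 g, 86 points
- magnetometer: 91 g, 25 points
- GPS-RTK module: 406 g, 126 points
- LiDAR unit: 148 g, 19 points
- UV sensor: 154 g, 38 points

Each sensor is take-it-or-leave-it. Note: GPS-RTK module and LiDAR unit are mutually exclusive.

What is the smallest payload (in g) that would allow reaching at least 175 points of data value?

651

Minimise g subject to total data value ≥ 175.
magnetometer + GPS-RTK module + UV sensor: 189 data value at 651 g.
No combination under 651 g hits 175.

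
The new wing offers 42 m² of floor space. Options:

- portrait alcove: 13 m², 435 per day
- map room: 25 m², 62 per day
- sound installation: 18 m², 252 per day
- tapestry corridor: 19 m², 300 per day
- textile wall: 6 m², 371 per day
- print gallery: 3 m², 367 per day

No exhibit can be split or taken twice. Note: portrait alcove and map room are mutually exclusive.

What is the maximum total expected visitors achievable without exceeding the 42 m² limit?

1473

By expected visitors per m²: print gallery 122.33, textile wall 61.83, portrait alcove 33.46, tapestry corridor 15.79 lead.
Best packing: portrait alcove + tapestry corridor + textile wall + print gallery — 41 m², 1473 total.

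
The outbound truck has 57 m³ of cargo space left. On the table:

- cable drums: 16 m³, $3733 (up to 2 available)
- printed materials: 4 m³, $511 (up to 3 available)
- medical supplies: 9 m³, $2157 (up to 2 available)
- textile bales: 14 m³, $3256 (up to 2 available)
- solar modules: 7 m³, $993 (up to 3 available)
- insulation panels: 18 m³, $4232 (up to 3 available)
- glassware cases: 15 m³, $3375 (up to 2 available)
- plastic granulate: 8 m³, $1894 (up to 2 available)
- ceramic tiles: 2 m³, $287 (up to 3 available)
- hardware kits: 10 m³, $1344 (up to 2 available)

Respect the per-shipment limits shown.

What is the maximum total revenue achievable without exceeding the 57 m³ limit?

By revenue per m³: medical supplies 239.67, plastic granulate 236.75, insulation panels 235.11 lead.
The ratio heuristic lands on 2×medical supplies + insulation panels + 2×plastic granulate + 2×ceramic tiles (12908) but leaves 1 m³ idle.
Dropping medical supplies and 2×ceramic tiles frees 13 m³; slotting in textile bales (14 m³) lifts the total to 13433 at 57 m³.

13433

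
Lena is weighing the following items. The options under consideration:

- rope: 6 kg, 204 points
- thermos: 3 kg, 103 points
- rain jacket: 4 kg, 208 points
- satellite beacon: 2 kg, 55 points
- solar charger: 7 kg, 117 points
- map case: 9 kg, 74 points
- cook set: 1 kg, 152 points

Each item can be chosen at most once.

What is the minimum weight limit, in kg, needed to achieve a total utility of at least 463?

8

Need the lightest bundle worth ≥ 463.
Taking thermos + rain jacket + cook set gives 463 (≥ 463) for 8 kg.
Below 8 kg the best achievable stays under 463.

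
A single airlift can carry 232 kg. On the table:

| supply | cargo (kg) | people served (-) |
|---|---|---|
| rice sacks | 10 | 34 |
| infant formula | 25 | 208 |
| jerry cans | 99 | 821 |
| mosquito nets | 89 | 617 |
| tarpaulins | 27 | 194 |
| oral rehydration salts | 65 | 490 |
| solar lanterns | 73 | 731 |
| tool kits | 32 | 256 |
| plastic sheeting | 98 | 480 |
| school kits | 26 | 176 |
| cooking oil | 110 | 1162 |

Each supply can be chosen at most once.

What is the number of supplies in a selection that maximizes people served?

4

The maximum people served within 232 kg is 2183.
For example rice sacks + solar lanterns + tool kits + cooking oil achieves it, using 225 kg.
All optima have 4 supplies.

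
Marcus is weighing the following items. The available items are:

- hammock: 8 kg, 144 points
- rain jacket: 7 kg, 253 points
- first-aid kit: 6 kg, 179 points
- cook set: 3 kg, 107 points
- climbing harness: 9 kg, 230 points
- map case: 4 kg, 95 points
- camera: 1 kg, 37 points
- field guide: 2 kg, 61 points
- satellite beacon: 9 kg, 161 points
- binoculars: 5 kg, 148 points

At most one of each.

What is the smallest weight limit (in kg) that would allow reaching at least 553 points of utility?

17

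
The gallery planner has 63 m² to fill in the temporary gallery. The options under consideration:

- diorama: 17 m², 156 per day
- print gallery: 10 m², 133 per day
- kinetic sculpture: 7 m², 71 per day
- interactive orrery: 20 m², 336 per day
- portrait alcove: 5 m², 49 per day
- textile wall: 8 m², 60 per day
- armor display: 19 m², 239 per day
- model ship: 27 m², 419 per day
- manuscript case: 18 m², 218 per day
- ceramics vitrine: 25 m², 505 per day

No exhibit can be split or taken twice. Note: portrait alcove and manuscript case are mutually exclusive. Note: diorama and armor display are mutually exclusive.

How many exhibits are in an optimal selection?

3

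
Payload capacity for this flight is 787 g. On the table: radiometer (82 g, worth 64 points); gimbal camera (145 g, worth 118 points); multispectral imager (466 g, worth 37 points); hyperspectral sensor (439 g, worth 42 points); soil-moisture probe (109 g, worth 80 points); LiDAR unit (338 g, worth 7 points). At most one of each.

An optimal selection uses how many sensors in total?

4

Optimal total is 304.
For example radiometer + gimbal camera + hyperspectral sensor + soil-moisture probe achieves it, using 775 g.
All optima have 4 sensors.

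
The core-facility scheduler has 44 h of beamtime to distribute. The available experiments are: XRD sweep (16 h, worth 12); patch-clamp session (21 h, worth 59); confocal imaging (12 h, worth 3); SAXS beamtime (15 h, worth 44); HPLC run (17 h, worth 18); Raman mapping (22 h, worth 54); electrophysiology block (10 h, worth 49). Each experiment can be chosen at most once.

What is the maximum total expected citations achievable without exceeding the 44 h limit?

113

A density-first pass picks SAXS beamtime + HPLC run + electrophysiology block — 111 at 42 h.
A better packing is patch-clamp session + Raman mapping: 43 h, total 113.
Runner-up patch-clamp session + confocal imaging + electrophysiology block tops out at 111.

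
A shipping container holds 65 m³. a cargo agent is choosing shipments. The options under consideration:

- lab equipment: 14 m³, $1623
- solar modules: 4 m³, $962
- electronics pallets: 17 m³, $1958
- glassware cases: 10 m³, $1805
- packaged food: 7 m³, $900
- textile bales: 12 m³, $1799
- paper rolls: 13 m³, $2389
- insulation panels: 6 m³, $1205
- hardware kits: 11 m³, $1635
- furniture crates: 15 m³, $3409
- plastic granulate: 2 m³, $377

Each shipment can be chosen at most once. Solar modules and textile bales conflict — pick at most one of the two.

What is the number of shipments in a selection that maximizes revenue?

The maximum revenue within 65 m³ is 11884.
One optimal bundle: glassware cases + packaged food + textile bales + paper rolls + insulation panels + furniture crates + plastic granulate (65 m³).
Any selection reaching 11884 contains exactly 7 shipments.

7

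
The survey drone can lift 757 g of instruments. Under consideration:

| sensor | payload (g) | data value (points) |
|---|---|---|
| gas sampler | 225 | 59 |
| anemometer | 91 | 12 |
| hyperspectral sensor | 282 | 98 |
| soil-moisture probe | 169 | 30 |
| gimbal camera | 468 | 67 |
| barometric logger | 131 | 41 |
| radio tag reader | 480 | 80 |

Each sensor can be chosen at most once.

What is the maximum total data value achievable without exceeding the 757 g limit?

By data value per g: hyperspectral sensor 0.35, barometric logger 0.31, gas sampler 0.26 lead.
Best packing: gas sampler + anemometer + hyperspectral sensor + barometric logger — 729 g, 210 total.
Runner-up gas sampler + hyperspectral sensor + barometric logger tops out at 198.

210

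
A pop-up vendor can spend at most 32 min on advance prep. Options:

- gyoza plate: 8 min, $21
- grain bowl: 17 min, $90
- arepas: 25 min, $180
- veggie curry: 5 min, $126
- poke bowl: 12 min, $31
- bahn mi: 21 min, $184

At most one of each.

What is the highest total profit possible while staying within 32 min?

Ranking by ratio (profit/min): veggie curry 25.20, bahn mi 8.76, arepas 7.20.
Best packing: veggie curry + bahn mi — 26 min, 310 total.
That's the maximum — no swap from here does better than 310.

310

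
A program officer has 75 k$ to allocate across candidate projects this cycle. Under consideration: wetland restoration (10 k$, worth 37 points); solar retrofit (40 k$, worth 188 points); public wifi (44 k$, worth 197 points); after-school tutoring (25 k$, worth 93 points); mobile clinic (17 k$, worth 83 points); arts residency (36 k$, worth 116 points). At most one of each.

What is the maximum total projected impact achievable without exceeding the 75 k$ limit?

The ratio heuristic lands on wetland restoration + solar retrofit + mobile clinic (308) but leaves 8 k$ idle.
Replace mobile clinic with after-school tutoring: the trade gains 10 net, giving 318 at 75 k$.

318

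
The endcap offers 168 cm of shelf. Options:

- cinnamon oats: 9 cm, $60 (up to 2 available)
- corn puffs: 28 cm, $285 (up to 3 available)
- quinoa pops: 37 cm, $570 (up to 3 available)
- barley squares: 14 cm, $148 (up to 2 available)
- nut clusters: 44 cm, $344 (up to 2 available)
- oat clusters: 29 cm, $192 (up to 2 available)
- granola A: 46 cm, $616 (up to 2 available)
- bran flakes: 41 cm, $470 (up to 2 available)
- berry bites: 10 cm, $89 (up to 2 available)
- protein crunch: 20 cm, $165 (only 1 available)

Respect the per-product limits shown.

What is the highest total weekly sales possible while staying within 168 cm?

2415

Best packing: 3×quinoa pops + granola A + berry bites — 167 cm, 2415 total.
Every other selection either busts 168 cm or exceeds an availability limit or fails to beat 2415.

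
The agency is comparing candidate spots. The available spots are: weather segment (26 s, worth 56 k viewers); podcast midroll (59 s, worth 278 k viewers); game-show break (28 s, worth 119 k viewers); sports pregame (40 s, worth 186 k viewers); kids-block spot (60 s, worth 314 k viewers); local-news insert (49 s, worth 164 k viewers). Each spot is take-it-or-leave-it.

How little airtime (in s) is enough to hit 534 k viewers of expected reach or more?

119

Need the lightest bundle worth ≥ 534.
podcast midroll + kids-block spot: 592 expected reach at 119 s.
No combination under 119 s hits 534.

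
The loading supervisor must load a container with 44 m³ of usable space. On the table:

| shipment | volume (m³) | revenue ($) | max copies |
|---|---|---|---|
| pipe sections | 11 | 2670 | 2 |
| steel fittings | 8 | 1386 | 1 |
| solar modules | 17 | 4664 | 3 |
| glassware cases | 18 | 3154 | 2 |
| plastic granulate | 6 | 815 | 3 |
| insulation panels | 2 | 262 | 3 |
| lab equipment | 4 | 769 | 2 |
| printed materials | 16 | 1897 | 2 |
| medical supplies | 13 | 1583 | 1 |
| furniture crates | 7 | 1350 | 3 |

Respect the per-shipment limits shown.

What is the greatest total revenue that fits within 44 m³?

Ranking by ratio (revenue/m³): solar modules 274.35, pipe sections 242.73, furniture crates 192.86.
A density-first pass picks 2×solar modules + insulation panels + furniture crates — 10940 at 43 m³.
Dropping furniture crates frees 7 m³; slotting in 2×lab equipment (8 m³) lifts the total to 11128 at 44 m³.

11128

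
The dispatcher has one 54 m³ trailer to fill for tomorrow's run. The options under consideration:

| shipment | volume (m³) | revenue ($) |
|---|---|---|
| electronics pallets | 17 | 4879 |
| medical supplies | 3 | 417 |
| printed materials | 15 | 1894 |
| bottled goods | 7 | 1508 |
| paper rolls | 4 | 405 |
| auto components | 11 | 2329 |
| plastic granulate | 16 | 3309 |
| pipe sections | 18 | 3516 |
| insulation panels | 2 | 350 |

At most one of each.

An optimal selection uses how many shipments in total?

5

The maximum revenue within 54 m³ is 12442.
electronics pallets + medical supplies + bottled goods + auto components + plastic granulate hits 12442 at 54 m³.
Every optimal selection uses 5 shipments.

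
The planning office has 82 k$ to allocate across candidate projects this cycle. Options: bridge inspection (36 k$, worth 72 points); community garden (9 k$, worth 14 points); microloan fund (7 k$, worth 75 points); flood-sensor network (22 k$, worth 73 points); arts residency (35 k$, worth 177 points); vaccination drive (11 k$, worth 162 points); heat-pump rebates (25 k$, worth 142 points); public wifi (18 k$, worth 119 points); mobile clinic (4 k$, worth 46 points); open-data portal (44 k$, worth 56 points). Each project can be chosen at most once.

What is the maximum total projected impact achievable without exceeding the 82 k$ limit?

Density check — vaccination drive 14.73, mobile clinic 11.50, microloan fund 10.71 are the best per k$.
A density-first pass picks community garden + microloan fund + vaccination drive + heat-pump rebates + public wifi + mobile clinic — 558 at 74 k$.
Replace community garden and public wifi with arts residency: the trade gains 44 net, giving 602 at 82 k$.
The closest alternative, microloan fund + arts residency + vaccination drive + public wifi + mobile clinic, reaches only 579.

602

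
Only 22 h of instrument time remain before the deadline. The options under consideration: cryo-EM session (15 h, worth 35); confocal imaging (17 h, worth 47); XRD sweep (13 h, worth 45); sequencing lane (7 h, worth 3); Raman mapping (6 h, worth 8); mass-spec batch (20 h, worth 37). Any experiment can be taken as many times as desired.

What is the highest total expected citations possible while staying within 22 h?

53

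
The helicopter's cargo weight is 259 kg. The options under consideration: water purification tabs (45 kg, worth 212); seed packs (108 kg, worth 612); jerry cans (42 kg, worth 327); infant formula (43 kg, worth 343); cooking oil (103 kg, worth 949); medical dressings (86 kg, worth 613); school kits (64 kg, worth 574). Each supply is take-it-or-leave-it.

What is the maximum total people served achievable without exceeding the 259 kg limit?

Best packing: jerry cans + infant formula + cooking oil + school kits — 252 kg, 2193 total.
The closest alternative, cooking oil + medical dressings + school kits, reaches only 2136.

2193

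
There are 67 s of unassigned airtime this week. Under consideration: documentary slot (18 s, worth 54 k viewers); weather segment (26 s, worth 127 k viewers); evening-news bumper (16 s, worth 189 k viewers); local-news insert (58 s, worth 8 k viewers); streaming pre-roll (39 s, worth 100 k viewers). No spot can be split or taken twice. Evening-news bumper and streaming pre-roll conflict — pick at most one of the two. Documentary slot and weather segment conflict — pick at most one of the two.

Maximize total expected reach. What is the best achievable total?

Best packing: weather segment + evening-news bumper — 42 s, 316 total.
An exhaustive check of the 32 subsets confirms 316.

316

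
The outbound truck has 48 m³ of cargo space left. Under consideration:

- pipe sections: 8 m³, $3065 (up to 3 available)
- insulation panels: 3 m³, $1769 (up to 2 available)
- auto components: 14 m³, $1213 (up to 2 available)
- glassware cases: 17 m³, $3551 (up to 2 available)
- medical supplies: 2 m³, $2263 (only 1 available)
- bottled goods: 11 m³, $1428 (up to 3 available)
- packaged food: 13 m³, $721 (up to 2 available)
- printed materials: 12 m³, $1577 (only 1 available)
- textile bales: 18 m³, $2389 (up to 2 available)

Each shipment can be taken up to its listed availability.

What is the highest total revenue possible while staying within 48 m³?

16778

Ranking by ratio (revenue/m³): medical supplies 1131.50, insulation panels 589.67, pipe sections 383.12, glassware cases 208.88.
The ratio heuristic lands on 3×pipe sections + 2×insulation panels + medical supplies + printed materials (16573) but leaves 4 m³ idle.
The 15 m³ tied up in insulation panels and printed materials is better spent on glassware cases — total rises to 16778 (46 m³).
No other feasible combination exceeds 16778.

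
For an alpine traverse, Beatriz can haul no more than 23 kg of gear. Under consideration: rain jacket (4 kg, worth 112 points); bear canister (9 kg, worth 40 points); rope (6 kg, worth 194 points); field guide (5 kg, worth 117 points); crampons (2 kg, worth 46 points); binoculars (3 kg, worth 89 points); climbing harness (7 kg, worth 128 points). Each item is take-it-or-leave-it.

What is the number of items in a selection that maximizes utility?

Optimal total is 574.
One optimal bundle: rope + field guide + crampons + binoculars + climbing harness (23 kg).
Any selection reaching 574 contains exactly 5 items.

5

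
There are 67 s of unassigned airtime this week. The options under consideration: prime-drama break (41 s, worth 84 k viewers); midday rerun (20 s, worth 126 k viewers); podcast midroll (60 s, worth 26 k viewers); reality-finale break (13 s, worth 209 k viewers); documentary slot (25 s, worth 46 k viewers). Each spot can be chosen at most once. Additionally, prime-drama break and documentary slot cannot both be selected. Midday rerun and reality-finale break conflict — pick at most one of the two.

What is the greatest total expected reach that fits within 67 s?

293

Ranking by ratio (expected reach/s): reality-finale break 16.08, midday rerun 6.30, prime-drama break 2.05, documentary slot 1.84.
Taking prime-drama break + reality-finale break: 54 s used, 293 in expected reach.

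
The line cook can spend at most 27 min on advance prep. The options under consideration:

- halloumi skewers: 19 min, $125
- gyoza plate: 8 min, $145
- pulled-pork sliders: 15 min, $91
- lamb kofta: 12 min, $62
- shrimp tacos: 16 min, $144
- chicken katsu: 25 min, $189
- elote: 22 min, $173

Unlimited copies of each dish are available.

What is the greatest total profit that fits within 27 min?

435

Ranking by ratio (profit/min): gyoza plate 18.12, shrimp tacos 9.00, elote 7.86, chicken katsu 7.56.
The ratio ordering already packs tightly: 3×gyoza plate, 24 min, 435.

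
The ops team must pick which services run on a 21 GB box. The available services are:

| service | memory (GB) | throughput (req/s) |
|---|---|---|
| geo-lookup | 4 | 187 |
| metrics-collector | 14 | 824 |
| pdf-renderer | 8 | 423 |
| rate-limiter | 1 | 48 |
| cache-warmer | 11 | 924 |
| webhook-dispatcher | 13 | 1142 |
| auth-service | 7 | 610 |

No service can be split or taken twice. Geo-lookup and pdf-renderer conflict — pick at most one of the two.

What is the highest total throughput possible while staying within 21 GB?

1800

Best packing: rate-limiter + webhook-dispatcher + auth-service — 21 GB, 1800 total.
Nothing else feasible within 21 GB beats 1800.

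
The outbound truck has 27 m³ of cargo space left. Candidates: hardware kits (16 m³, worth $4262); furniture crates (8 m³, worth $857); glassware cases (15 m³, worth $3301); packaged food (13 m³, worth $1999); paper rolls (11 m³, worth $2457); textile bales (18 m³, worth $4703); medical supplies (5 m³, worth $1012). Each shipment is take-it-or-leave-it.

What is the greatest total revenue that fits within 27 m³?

6719

Hardware kits + paper rolls uses 27 of the 27 m³ and totals 6719.
No other feasible combination exceeds 6719.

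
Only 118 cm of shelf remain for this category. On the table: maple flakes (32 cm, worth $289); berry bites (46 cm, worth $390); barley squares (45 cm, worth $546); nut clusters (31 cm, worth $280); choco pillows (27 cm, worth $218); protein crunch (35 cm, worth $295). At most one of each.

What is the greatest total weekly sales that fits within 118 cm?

Ranking by ratio (weekly sales/cm): barley squares 12.13, nut clusters 9.03, maple flakes 9.03.
A density-first pass picks maple flakes + barley squares + nut clusters — 1115 at 108 cm.
Dropping maple flakes and nut clusters frees 63 cm; slotting in berry bites + choco pillows (73 cm) lifts the total to 1154 at 118 cm.

1154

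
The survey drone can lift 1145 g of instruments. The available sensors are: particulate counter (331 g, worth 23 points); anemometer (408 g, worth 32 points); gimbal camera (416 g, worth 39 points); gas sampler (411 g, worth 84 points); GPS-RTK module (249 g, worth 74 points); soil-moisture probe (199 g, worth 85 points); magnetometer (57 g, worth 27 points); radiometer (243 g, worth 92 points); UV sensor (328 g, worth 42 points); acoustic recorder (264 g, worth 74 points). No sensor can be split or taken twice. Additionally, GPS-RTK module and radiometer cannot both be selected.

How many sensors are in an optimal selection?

Best achievable data value is 335.
gas sampler + soil-moisture probe + radiometer + acoustic recorder hits 335 at 1117 g.
Every optimal selection uses 4 sensors.

4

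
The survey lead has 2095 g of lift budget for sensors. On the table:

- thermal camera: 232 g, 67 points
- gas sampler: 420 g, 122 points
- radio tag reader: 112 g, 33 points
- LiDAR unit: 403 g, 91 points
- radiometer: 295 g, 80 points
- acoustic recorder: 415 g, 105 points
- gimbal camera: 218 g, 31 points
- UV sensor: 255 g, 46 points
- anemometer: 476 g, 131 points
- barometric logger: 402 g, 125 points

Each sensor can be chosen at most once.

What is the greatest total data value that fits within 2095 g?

583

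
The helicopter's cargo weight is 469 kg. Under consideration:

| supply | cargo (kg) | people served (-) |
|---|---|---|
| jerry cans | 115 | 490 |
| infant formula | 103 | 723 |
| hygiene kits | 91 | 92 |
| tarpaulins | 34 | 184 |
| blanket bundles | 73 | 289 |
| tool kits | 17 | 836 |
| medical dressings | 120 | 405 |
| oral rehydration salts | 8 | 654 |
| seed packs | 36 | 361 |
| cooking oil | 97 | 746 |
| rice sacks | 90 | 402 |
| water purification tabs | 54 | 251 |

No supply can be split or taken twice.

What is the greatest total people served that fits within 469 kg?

4245

By people served per kg: oral rehydration salts 81.75, tool kits 49.18, seed packs 10.03, cooking oil 7.69 lead.
Greedy by ratio would take infant formula + tarpaulins + tool kits + oral rehydration salts + seed packs + cooking oil + rice sacks + water purification tabs: 439 kg used, total 4157.
The 90 kg tied up in rice sacks is better spent on jerry cans — total rises to 4245 (464 kg).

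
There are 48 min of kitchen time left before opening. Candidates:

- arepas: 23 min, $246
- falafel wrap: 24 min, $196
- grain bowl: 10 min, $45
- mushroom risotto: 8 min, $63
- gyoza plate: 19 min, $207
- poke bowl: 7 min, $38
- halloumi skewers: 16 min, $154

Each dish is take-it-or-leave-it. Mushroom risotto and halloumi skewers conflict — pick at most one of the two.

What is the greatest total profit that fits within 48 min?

453

Taking arepas + gyoza plate: 42 min used, 453 in profit.
An exhaustive check of the 128 subsets confirms 453.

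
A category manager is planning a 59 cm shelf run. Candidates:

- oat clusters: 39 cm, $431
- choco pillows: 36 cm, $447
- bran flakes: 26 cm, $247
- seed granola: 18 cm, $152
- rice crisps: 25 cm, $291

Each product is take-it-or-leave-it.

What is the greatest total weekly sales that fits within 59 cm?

599

By weekly sales per cm: choco pillows 12.42, rice crisps 11.64, oat clusters 11.05 lead.
Taking choco pillows + seed granola: 54 cm used, 599 in weekly sales.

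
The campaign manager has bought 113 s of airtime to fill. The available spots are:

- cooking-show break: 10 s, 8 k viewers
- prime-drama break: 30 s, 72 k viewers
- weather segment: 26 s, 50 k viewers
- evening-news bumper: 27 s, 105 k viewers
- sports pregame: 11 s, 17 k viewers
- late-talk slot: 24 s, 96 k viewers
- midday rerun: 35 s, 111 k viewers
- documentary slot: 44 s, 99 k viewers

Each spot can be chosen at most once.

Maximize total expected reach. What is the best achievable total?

Density check — late-talk slot 4.00, evening-news bumper 3.89, midday rerun 3.17 are the best per s.
Taking weather segment + evening-news bumper + late-talk slot + midday rerun: 112 s used, 362 in expected reach.
Next best is cooking-show break + evening-news bumper + sports pregame + late-talk slot + midday rerun at 337 (107 s) — short by 25.

362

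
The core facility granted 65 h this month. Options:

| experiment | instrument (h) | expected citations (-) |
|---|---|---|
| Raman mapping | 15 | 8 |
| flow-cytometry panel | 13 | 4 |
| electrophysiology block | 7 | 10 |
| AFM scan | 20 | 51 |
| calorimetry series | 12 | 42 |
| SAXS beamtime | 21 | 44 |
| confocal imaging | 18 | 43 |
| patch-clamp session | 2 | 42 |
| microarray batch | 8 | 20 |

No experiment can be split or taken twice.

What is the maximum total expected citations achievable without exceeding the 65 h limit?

Greedy by ratio would take AFM scan + calorimetry series + confocal imaging + patch-clamp session + microarray batch: 60 h used, total 198.
The 18 h tied up in confocal imaging is better spent on SAXS beamtime — total rises to 199 (63 h).

199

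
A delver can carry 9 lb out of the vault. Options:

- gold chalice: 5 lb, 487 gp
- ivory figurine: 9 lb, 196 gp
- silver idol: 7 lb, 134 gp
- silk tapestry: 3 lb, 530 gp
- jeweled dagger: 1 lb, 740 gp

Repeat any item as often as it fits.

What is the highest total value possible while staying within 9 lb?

Taking 9×jeweled dagger: 9 lb used, 6660 in value.

6660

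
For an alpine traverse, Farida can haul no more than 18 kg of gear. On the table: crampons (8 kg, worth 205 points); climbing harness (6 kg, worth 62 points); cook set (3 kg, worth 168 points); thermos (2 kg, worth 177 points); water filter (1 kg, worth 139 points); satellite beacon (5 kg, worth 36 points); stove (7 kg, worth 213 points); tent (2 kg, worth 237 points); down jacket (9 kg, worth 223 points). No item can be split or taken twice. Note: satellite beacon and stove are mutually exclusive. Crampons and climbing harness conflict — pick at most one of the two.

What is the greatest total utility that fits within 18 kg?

944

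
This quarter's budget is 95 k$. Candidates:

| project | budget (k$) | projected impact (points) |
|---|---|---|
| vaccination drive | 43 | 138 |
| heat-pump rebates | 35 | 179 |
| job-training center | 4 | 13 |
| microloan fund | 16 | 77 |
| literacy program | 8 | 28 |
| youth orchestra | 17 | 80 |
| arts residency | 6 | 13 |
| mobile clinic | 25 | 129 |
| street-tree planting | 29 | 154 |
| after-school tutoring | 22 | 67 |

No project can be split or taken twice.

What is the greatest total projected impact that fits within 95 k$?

475

Best packing: heat-pump rebates + job-training center + mobile clinic + street-tree planting — 93 k$, 475 total.
Nothing else within 95 k$ beats 475.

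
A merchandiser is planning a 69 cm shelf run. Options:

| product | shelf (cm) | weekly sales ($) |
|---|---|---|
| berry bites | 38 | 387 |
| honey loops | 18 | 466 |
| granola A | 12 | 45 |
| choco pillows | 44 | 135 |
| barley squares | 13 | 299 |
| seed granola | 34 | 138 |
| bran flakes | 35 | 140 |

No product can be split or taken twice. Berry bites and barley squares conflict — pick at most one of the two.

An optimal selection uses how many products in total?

3

The maximum weekly sales within 69 cm is 905.
For example honey loops + barley squares + bran flakes achieves it, using 66 cm.
Any selection reaching 905 contains exactly 3 products.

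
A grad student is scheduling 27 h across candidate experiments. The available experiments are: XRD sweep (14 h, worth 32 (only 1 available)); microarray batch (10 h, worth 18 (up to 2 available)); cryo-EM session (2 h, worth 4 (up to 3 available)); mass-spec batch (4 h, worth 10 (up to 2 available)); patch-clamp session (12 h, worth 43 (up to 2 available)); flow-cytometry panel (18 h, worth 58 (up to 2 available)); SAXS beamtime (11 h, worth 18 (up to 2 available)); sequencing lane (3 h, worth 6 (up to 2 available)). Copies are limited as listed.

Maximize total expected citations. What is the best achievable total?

The ratio heuristic lands on cryo-EM session + 2×patch-clamp session (90) but leaves 1 h idle.
The 2 h tied up in cryo-EM session is better spent on sequencing lane — total rises to 92 (27 h).

92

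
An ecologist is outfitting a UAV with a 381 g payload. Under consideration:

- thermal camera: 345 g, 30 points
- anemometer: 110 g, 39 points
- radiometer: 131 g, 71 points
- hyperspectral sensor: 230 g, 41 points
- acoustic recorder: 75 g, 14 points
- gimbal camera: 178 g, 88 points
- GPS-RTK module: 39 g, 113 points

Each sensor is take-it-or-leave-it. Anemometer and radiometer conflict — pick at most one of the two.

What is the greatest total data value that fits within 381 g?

272

Density check — GPS-RTK module 2.90, radiometer 0.54, gimbal camera 0.49, anemometer 0.35 are the best per g.
Radiometer + gimbal camera + GPS-RTK module uses 348 of the 381 g and totals 272.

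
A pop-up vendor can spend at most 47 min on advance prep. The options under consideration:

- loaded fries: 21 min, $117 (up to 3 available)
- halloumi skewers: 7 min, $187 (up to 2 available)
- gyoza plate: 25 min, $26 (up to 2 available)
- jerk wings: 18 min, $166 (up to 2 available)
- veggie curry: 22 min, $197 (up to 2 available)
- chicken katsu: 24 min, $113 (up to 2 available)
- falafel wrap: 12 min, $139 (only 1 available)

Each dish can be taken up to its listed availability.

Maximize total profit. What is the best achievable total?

679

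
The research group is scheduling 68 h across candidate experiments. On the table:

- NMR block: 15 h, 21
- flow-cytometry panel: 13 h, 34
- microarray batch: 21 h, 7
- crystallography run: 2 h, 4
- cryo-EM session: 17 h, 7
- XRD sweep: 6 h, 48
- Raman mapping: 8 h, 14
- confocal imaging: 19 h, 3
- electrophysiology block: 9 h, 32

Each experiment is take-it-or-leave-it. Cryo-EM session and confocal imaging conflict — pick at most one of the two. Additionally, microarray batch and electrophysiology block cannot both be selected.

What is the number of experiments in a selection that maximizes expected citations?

6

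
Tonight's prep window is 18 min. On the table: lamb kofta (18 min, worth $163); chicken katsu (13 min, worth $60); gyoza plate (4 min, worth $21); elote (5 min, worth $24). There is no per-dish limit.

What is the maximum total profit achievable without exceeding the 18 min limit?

By profit per min: lamb kofta 9.06, gyoza plate 5.25, elote 4.80 lead.
Best packing: lamb kofta — 18 min, 163 total.
No other feasible combination exceeds 163.

163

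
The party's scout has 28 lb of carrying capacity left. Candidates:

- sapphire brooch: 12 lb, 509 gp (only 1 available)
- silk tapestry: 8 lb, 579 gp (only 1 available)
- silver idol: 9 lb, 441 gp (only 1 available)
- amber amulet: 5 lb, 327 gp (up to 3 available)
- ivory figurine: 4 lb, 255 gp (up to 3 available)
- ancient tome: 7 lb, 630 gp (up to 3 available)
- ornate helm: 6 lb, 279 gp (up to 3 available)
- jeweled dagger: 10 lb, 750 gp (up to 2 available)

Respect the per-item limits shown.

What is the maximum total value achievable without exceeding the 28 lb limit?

2265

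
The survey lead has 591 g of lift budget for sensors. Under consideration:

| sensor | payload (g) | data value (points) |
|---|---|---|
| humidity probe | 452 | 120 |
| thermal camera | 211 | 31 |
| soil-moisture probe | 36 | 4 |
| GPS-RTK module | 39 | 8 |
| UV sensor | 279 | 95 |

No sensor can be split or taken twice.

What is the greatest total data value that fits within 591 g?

138

Taking thermal camera + soil-moisture probe + GPS-RTK module + UV sensor: 565 g used, 138 in data value.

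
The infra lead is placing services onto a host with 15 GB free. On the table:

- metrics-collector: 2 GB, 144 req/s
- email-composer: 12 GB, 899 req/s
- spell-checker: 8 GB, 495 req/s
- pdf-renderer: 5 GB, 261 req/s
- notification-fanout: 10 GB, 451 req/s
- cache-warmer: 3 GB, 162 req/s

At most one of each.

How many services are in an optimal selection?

2

The maximum throughput within 15 GB is 1061.
One optimal bundle: email-composer + cache-warmer (15 GB).
Every optimal selection uses 2 services.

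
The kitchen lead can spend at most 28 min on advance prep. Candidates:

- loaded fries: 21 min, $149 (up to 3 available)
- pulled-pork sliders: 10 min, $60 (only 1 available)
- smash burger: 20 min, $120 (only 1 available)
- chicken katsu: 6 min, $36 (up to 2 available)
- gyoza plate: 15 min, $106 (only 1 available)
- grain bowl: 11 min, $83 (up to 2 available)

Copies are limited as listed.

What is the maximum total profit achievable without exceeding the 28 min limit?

202

Best packing: chicken katsu + 2×grain bowl — 28 min, 202 total.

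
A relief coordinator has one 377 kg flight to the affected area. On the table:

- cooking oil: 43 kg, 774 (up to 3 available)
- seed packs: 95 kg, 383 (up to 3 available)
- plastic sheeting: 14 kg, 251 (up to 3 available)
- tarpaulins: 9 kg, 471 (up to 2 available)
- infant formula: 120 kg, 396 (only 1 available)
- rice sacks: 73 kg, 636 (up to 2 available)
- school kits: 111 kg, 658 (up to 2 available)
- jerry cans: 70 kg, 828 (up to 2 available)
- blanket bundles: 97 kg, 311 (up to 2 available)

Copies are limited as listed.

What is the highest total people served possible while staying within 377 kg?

5807

Taking the top-ratio supplies first gives 3×cooking oil + 3×plastic sheeting + 2×tarpaulins + 2×jerry cans for 5673 (329 kg).
Dropping 2×plastic sheeting frees 28 kg; slotting in rice sacks (73 kg) lifts the total to 5807 at 374 kg.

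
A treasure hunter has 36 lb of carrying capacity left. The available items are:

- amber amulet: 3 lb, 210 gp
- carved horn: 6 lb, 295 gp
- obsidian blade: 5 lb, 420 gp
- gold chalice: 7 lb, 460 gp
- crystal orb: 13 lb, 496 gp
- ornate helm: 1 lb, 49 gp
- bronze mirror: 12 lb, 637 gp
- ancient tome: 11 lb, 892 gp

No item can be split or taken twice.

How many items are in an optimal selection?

5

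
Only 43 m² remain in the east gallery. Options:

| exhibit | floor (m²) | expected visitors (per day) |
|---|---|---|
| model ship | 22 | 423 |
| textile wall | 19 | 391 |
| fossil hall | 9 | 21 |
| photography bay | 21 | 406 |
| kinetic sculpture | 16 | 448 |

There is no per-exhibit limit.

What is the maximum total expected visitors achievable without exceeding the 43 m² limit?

917

Density check — kinetic sculpture 28.00, textile wall 20.58, photography bay 19.33, model ship 19.23 are the best per m².
The ratio ordering already packs tightly: fossil hall + 2×kinetic sculpture, 41 m², 917.
No other feasible combination exceeds 917.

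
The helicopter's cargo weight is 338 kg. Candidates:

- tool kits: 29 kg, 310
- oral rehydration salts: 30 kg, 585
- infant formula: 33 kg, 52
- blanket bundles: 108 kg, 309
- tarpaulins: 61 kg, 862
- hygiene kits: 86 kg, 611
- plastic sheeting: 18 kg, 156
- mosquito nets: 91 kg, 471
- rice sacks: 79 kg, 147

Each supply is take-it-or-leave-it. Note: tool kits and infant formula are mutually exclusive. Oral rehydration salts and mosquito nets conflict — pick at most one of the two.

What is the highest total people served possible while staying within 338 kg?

Tool kits + oral rehydration salts + blanket bundles + tarpaulins + hygiene kits + plastic sheeting uses 332 of the 338 kg and totals 2833.
Runner-up tool kits + oral rehydration salts + blanket bundles + tarpaulins + hygiene kits tops out at 2677.

2833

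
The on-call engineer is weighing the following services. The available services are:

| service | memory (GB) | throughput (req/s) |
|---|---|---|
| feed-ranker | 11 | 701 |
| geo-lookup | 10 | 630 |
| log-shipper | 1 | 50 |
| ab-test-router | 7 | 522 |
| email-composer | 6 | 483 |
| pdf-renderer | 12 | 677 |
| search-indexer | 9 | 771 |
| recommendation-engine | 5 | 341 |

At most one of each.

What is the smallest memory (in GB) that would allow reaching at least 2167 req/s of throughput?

Need the lightest bundle worth ≥ 2167.
log-shipper + ab-test-router + email-composer + search-indexer + recommendation-engine reaches 2167 using 28 GB.
No combination under 28 GB hits 2167.

28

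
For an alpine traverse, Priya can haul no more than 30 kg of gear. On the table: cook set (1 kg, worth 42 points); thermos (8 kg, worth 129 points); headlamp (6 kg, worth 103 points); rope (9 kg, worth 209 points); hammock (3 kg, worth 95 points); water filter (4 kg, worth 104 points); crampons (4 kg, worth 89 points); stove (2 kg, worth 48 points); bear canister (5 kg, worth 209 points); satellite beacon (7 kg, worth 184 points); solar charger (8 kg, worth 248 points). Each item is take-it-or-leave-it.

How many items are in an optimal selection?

The maximum utility within 30 kg is 930.
One optimal bundle: cook set + hammock + water filter + stove + bear canister + satellite beacon + solar charger (30 kg).
All optima have 7 items.

7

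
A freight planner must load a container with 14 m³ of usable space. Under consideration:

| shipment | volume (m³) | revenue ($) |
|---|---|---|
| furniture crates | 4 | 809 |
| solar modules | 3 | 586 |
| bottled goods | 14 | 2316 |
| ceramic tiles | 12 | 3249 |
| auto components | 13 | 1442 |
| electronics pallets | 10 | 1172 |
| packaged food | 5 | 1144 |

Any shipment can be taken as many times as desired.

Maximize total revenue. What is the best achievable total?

Taking ceramic tiles: 12 m³ used, 3249 in revenue.
The spare 2 m³ is too small for any remaining shipment, and no exchange beats 3249.

3249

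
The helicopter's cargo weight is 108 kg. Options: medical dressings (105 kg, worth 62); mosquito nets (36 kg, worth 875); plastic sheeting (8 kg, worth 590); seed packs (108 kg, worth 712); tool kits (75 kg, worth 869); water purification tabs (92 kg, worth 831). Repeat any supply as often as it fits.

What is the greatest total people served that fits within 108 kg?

The ratio ordering already packs tightly: 13×plastic sheeting, 104 kg, 7670.
Every other selection either busts 108 kg or fails to beat 7670.

7670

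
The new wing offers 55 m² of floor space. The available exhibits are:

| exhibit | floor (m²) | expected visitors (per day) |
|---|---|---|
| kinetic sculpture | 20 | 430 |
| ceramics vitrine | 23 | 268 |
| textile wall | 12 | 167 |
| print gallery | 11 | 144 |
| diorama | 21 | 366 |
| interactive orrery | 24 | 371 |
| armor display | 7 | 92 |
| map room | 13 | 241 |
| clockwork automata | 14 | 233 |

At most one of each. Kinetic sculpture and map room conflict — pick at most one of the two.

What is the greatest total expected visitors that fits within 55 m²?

1029

Density check — kinetic sculpture 21.50, map room 18.54, diorama 17.43 are the best per m².
Best packing: kinetic sculpture + diorama + clockwork automata — 55 m², 1029 total.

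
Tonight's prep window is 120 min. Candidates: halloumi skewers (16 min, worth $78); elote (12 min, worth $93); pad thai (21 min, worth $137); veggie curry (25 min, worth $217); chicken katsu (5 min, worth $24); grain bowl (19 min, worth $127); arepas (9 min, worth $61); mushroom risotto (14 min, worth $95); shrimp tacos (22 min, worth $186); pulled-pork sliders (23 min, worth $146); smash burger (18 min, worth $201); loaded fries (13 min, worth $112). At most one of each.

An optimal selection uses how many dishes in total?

7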